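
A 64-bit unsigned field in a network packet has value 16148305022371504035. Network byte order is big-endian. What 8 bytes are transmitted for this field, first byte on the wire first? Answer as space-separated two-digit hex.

16148305022371504035 in hexadecimal, padded to 64 bits, is 0xE01A4DDC471C1FA3.
Split into bytes (most-significant first): E0 1A 4D DC 47 1C 1F A3.
Big-endian: lowest address holds the most-significant byte.
So the memory order matches the most-significant-first order: E0 1A 4D DC 47 1C 1F A3.

E0 1A 4D DC 47 1C 1F A3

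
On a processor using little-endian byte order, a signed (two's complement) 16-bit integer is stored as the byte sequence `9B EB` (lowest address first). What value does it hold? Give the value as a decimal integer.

In little-endian order the low byte comes first in memory.
Reassemble most-significant byte first: EB 9B → 0xEB9B.
Top bit is set, so as a signed 16-bit value this is 0xEB9B − 2^16 = -5221.

-5221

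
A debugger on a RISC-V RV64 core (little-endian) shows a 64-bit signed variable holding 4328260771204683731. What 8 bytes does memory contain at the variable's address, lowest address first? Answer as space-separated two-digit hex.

4328260771204683731 in hexadecimal, padded to 64 bits, is 0x3C11123D42E9D7D3.
Split into bytes (most-significant first): 3C 11 12 3D 42 E9 D7 D3.
Little-endian: lowest address holds the least-significant byte.
So at ascending addresses the bytes are D3 D7 E9 42 3D 12 11 3C.

D3 D7 E9 42 3D 12 11 3C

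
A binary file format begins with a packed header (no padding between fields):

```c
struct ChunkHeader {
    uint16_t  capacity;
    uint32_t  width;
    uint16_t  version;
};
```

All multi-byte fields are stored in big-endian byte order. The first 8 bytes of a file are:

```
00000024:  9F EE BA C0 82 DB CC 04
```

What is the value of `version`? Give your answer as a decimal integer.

`version` follows `capacity` (2 B), `width` (4 B), so it starts at offset 2 + 4 = 6 and occupies 2 bytes.
Bytes at offsets 6..7: CC 04.
In big-endian order the high byte comes first in memory.
The bytes are already most-significant first: 0xCC04.
0xCC04 = 52228.

52228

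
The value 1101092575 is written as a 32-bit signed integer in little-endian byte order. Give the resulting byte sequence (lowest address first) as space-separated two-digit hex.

1101092575 in hexadecimal, padded to 32 bits, is 0x41A156DF.
Split into bytes (most-significant first): 41 A1 56 DF.
Little-endian: lowest address holds the least-significant byte.
So at ascending addresses the bytes are DF 56 A1 41.

DF 56 A1 41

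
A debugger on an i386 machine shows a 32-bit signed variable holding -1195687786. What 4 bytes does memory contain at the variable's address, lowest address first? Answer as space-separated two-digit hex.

Two's complement of -1195687786 in 32 bits: 1195687786 = 0x4744BF6A; invert → 0xB8BB4095; add 1 → 0xB8BB4096.
Split into bytes (most-significant first): B8 BB 40 96.
In little-endian order the low byte comes first in memory.
So at ascending addresses the bytes are 96 40 BB B8.

96 40 BB B8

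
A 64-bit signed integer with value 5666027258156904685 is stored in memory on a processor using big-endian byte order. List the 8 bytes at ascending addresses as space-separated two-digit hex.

4E A1 C5 C5 7A 1F 70 ED

5666027258156904685 in hexadecimal, padded to 64 bits, is 0x4EA1C5C57A1F70ED.
Split into bytes (most-significant first): 4E A1 C5 C5 7A 1F 70 ED.
Big-endian stores the most-significant byte at the lowest address.
So the memory order matches the most-significant-first order: 4E A1 C5 C5 7A 1F 70 ED.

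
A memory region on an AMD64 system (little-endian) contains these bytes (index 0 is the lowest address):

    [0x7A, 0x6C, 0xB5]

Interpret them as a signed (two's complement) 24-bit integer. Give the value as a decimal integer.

Little-endian: lowest address holds the least-significant byte.
Reassemble most-significant byte first: B5 6C 7A → 0xB56C7A.
Top bit is set, so as a signed 24-bit value this is 0xB56C7A − 2^24 = -4887430.

-4887430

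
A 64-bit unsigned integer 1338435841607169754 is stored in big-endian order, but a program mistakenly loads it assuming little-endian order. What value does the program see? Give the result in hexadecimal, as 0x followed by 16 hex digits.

0xDA76A57D4E149312

1338435841607169754 in 64-bit hexadecimal is 0x1293144E7DA576DA.
Stored big-endian, the bytes at ascending addresses are 12 93 14 4E 7D A5 76 DA.
Read back as little-endian, the first byte is least significant, giving 0xDA76A57D4E149312.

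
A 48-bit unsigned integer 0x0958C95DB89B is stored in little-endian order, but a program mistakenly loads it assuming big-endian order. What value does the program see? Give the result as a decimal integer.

171216149764105

Stored little-endian, the bytes at ascending addresses are 9B B8 5D C9 58 09.
Read back as big-endian, the last byte is least significant, giving 0x9BB85DC95809.
0x9BB85DC95809 = 171216149764105.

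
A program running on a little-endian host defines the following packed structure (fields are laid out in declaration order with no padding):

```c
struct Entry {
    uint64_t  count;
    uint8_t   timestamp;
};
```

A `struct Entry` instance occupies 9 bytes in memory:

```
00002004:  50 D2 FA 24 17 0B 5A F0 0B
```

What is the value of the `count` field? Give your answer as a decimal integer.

`count` is the first field, at byte offset 0, occupying 8 bytes.
Bytes at offsets 0..7: 50 D2 FA 24 17 0B 5A F0.
Little-endian stores the least-significant byte at the lowest address.
Reassemble most-significant byte first: F0 5A 0B 17 24 FA D2 50 → 0xF05A0B1724FAD250.
0xF05A0B1724FAD250 = 17319167511039234640.

17319167511039234640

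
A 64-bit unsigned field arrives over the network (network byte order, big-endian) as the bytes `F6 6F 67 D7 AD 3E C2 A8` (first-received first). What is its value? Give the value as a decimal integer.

Big-endian: lowest address holds the most-significant byte.
The bytes are already most-significant first: 0xF66F67D7AD3EC2A8.
0xF66F67D7AD3EC2A8 = 17757526031767356072.

17757526031767356072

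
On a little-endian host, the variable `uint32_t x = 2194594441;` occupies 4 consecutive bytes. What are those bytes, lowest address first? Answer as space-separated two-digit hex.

89 DA CE 82

2194594441 in hexadecimal, padded to 32 bits, is 0x82CEDA89.
Split into bytes (most-significant first): 82 CE DA 89.
In little-endian order the low byte comes first in memory.
So at ascending addresses the bytes are 89 DA CE 82.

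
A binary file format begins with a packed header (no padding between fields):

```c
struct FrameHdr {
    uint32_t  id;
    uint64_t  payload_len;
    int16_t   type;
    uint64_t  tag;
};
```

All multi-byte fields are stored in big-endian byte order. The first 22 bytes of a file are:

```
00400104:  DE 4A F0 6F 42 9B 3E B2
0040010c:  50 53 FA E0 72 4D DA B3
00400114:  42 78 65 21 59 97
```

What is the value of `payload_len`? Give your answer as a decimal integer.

4799498763466177248

`payload_len` follows `id` (4 bytes), so it starts at byte offset 4 and occupies 8 bytes.
Bytes at offsets 4..11: 42 9B 3E B2 50 53 FA E0.
Big-endian stores the most-significant byte at the lowest address.
The bytes are already most-significant first: 0x429B3EB25053FAE0.
0x429B3EB25053FAE0 = 4799498763466177248.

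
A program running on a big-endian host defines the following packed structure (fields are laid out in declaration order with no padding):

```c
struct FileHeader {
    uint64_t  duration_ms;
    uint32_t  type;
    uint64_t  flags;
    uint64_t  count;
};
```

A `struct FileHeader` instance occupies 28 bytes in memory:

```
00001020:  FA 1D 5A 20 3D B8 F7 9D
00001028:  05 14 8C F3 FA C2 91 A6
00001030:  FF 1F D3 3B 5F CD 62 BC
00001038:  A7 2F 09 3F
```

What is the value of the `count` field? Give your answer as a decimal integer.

6903282366227089727

`count` follows `duration_ms` (8 B), `type` (4 B), `flags` (8 B), so it starts at offset 8 + 4 + 8 = 20 and occupies 8 bytes.
Bytes at offsets 20..27: 5F CD 62 BC A7 2F 09 3F.
Big-endian: lowest address holds the most-significant byte.
The bytes are already most-significant first: 0x5FCD62BCA72F093F.
0x5FCD62BCA72F093F = 6903282366227089727.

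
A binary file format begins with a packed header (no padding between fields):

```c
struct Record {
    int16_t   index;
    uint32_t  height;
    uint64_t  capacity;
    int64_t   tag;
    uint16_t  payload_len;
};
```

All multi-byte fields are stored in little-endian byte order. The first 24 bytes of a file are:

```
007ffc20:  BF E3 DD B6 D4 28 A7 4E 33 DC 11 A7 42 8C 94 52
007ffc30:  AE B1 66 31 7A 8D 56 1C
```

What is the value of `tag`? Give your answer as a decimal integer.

-8252229050065595756

`tag` follows `index` (2 B), `height` (4 B), `capacity` (8 B), so it starts at offset 2 + 4 + 8 = 14 and occupies 8 bytes.
Bytes at offsets 14..21: 94 52 AE B1 66 31 7A 8D.
Little-endian: lowest address holds the least-significant byte.
Reassemble most-significant byte first: 8D 7A 31 66 B1 AE 52 94 → 0x8D7A3166B1AE5294.
Top bit is set, so as a signed 64-bit value this is 0x8D7A3166B1AE5294 − 2^64 = -8252229050065595756.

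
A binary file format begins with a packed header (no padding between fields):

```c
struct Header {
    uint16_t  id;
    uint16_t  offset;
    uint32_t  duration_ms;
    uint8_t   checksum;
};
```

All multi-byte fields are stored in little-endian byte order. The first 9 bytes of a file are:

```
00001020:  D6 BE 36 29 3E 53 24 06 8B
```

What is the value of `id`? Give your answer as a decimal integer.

48854

`id` is the first field, at byte offset 0, occupying 2 bytes.
Bytes at offsets 0..1: D6 BE.
In little-endian order the low byte comes first in memory.
Reassemble most-significant byte first: BE D6 → 0xBED6.
0xBED6 = 48854.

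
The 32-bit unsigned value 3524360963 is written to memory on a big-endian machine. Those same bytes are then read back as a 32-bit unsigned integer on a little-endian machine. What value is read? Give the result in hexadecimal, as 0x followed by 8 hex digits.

0x037B11D2

3524360963 in 32-bit hexadecimal is 0xD2117B03.
Stored big-endian, the bytes at ascending addresses are D2 11 7B 03.
Read back as little-endian, the first byte is least significant, giving 0x037B11D2.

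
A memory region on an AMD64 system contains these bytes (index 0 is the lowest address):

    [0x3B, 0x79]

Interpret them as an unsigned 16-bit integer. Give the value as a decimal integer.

Little-endian stores the least-significant byte at the lowest address.
Reassemble most-significant byte first: 79 3B → 0x793B.
0x793B = 31035.

31035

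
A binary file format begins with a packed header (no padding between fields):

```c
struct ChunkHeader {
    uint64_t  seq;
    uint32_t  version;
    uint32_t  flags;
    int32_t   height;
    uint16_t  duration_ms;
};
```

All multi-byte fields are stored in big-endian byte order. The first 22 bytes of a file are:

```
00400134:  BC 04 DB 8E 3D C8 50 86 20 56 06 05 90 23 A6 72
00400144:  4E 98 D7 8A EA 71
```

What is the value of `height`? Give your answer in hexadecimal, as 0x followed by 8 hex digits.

`height` follows `seq` (8 B), `version` (4 B), `flags` (4 B), so it starts at offset 8 + 4 + 4 = 16 and occupies 4 bytes.
Bytes at offsets 16..19: 4E 98 D7 8A.
In big-endian order the high byte comes first in memory.
The bytes are already most-significant first: 0x4E98D78A.

0x4E98D78A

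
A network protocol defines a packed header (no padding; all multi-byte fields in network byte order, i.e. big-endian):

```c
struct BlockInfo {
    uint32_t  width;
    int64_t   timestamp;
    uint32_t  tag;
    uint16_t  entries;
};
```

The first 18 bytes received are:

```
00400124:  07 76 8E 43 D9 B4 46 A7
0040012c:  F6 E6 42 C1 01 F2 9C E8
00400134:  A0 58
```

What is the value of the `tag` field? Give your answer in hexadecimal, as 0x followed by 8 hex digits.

0x01F29CE8

`tag` follows `width` (4 B), `timestamp` (8 B), so it starts at offset 4 + 8 = 12 and occupies 4 bytes.
Bytes at offsets 12..15: 01 F2 9C E8.
In big-endian order the high byte comes first in memory.
The bytes are already most-significant first: 0x01F29CE8.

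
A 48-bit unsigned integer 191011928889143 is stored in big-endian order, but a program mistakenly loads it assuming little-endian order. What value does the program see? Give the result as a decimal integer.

60847530359213

191011928889143 in 48-bit hexadecimal is 0xADB96E2B5737.
Stored big-endian, the bytes at ascending addresses are AD B9 6E 2B 57 37.
Read back as little-endian, the first byte is least significant, giving 0x37572B6EB9AD.
0x37572B6EB9AD = 60847530359213.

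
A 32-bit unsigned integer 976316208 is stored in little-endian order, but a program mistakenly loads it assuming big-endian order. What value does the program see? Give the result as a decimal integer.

976316208 in 32-bit hexadecimal is 0x3A316730.
Stored little-endian, the bytes at ascending addresses are 30 67 31 3A.
Read back as big-endian, the last byte is least significant, giving 0x3067313A.
0x3067313A = 812069178.

812069178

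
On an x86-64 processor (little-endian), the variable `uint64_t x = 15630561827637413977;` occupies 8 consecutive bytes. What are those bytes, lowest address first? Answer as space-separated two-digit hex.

59 C8 1B 00 2B E9 EA D8

15630561827637413977 in hexadecimal, padded to 64 bits, is 0xD8EAE92B001BC859.
Split into bytes (most-significant first): D8 EA E9 2B 00 1B C8 59.
Little-endian: lowest address holds the least-significant byte.
So at ascending addresses the bytes are 59 C8 1B 00 2B E9 EA D8.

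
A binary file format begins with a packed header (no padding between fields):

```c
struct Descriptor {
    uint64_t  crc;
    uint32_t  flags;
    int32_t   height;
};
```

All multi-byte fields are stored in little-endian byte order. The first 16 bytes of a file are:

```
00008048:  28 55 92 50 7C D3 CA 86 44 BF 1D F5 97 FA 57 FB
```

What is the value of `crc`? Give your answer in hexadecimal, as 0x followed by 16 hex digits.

0x86CAD37C50925528

`crc` is the first field, at byte offset 0, occupying 8 bytes.
Bytes at offsets 0..7: 28 55 92 50 7C D3 CA 86.
In little-endian order the low byte comes first in memory.
Reassemble most-significant byte first: 86 CA D3 7C 50 92 55 28 → 0x86CAD37C50925528.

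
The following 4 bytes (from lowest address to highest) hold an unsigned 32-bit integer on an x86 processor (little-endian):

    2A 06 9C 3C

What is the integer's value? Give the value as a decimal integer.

1016858154

In little-endian order the low byte comes first in memory.
Reassemble most-significant byte first: 3C 9C 06 2A → 0x3C9C062A.
0x3C9C062A = 1016858154.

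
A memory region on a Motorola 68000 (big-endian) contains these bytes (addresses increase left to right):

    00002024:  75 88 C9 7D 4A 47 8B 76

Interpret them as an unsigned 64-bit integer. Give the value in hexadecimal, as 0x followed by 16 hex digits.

0x7588C97D4A478B76

Big-endian stores the most-significant byte at the lowest address.
The bytes are already most-significant first: 0x7588C97D4A478B76.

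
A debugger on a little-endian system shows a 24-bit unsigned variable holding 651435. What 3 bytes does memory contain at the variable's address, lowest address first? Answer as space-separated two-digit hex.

651435 in hexadecimal, padded to 24 bits, is 0x09F0AB.
Split into bytes (most-significant first): 09 F0 AB.
Little-endian: lowest address holds the least-significant byte.
So at ascending addresses the bytes are AB F0 09.

AB F0 09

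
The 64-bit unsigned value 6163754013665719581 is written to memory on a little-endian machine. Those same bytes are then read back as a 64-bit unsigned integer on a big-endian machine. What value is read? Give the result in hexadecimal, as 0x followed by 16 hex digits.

6163754013665719581 in 64-bit hexadecimal is 0x558A0D9E536EF51D.
Stored little-endian, the bytes at ascending addresses are 1D F5 6E 53 9E 0D 8A 55.
Read back as big-endian, the last byte is least significant, giving 0x1DF56E539E0D8A55.

0x1DF56E539E0D8A55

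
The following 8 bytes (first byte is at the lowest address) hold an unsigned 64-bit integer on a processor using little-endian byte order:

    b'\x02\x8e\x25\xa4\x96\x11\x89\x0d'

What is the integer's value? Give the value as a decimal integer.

975330132999114242

Little-endian: lowest address holds the least-significant byte.
Reassemble most-significant byte first: 0D 89 11 96 A4 25 8E 02 → 0x0D891196A4258E02.
0x0D891196A4258E02 = 975330132999114242.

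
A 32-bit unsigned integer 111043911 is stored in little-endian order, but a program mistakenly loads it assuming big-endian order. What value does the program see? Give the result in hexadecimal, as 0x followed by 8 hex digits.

0x47659E06

111043911 in 32-bit hexadecimal is 0x069E6547.
Stored little-endian, the bytes at ascending addresses are 47 65 9E 06.
Read back as big-endian, the last byte is least significant, giving 0x47659E06.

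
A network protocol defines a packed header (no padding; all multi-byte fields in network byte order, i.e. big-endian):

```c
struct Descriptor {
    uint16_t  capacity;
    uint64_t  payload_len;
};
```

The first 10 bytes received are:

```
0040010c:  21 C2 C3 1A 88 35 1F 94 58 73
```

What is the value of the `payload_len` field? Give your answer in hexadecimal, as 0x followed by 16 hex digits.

`payload_len` follows `capacity` (2 bytes), so it starts at byte offset 2 and occupies 8 bytes.
Bytes at offsets 2..9: C3 1A 88 35 1F 94 58 73.
Big-endian: lowest address holds the most-significant byte.
The bytes are already most-significant first: 0xC31A88351F945873.

0xC31A88351F945873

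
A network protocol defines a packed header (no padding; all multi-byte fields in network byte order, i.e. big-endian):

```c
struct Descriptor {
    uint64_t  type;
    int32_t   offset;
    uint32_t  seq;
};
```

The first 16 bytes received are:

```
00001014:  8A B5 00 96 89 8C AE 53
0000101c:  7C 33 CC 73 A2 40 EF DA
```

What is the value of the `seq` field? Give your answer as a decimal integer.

2722164698

`seq` follows `type` (8 B), `offset` (4 B), so it starts at offset 8 + 4 = 12 and occupies 4 bytes.
Bytes at offsets 12..15: A2 40 EF DA.
In big-endian order the high byte comes first in memory.
The bytes are already most-significant first: 0xA240EFDA.
0xA240EFDA = 2722164698.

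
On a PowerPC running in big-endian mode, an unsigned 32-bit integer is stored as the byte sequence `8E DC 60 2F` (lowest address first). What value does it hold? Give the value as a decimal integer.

2396807215

Big-endian: lowest address holds the most-significant byte.
The bytes are already most-significant first: 0x8EDC602F.
0x8EDC602F = 2396807215.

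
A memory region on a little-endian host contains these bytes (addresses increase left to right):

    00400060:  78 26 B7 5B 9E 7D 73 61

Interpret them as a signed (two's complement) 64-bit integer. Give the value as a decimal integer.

7022094363097769592

In little-endian order the low byte comes first in memory.
Reassemble most-significant byte first: 61 73 7D 9E 5B B7 26 78 → 0x61737D9E5BB72678.
0x61737D9E5BB72678 = 7022094363097769592.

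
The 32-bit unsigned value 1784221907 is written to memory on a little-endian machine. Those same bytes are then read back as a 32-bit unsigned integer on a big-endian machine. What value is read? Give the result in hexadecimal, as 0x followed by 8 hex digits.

0xD310596A

1784221907 in 32-bit hexadecimal is 0x6A5910D3.
Stored little-endian, the bytes at ascending addresses are D3 10 59 6A.
Read back as big-endian, the last byte is least significant, giving 0xD310596A.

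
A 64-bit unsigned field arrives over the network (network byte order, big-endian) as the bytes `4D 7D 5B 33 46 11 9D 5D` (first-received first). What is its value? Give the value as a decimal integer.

In big-endian order the high byte comes first in memory.
The bytes are already most-significant first: 0x4D7D5B3346119D5D.
0x4D7D5B3346119D5D = 5583719388786302301.

5583719388786302301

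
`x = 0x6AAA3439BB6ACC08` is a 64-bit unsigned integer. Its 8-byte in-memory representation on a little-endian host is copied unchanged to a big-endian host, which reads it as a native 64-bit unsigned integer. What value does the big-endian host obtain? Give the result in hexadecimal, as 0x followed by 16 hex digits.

0x08CC6ABB3934AA6A

Stored little-endian, the bytes at ascending addresses are 08 CC 6A BB 39 34 AA 6A.
Read back as big-endian, the last byte is least significant, giving 0x08CC6ABB3934AA6A.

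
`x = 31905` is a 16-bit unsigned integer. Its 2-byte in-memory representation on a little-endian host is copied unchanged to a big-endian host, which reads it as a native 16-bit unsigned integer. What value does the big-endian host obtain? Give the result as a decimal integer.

31905 in 16-bit hexadecimal is 0x7CA1.
Stored little-endian, the bytes at ascending addresses are A1 7C.
Read back as big-endian, the last byte is least significant, giving 0xA17C.
0xA17C = 41340.

41340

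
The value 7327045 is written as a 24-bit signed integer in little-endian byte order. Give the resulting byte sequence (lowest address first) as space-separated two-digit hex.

45 CD 6F

7327045 in hexadecimal, padded to 24 bits, is 0x6FCD45.
Split into bytes (most-significant first): 6F CD 45.
Little-endian: lowest address holds the least-significant byte.
So at ascending addresses the bytes are 45 CD 6F.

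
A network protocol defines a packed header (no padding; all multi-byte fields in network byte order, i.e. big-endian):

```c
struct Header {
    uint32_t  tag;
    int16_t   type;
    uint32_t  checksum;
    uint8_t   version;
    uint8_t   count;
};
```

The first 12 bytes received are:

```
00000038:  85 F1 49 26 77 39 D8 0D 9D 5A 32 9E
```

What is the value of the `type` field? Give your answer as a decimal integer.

`type` follows `tag` (4 bytes), so it starts at byte offset 4 and occupies 2 bytes.
Bytes at offsets 4..5: 77 39.
In big-endian order the high byte comes first in memory.
The bytes are already most-significant first: 0x7739.
0x7739 = 30521.

30521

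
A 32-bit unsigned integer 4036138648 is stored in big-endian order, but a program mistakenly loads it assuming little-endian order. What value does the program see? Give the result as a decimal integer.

2560004848

4036138648 in 32-bit hexadecimal is 0xF0929698.
Stored big-endian, the bytes at ascending addresses are F0 92 96 98.
Read back as little-endian, the first byte is least significant, giving 0x989692F0.
0x989692F0 = 2560004848.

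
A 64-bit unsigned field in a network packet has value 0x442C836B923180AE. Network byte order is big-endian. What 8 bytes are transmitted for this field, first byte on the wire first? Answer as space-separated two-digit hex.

Split into bytes (most-significant first): 44 2C 83 6B 92 31 80 AE.
Big-endian: lowest address holds the most-significant byte.
So the memory order matches the most-significant-first order: 44 2C 83 6B 92 31 80 AE.

44 2C 83 6B 92 31 80 AE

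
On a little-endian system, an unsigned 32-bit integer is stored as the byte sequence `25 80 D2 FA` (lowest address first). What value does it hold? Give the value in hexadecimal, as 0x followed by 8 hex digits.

Little-endian: lowest address holds the least-significant byte.
Reassemble most-significant byte first: FA D2 80 25 → 0xFAD28025.

0xFAD28025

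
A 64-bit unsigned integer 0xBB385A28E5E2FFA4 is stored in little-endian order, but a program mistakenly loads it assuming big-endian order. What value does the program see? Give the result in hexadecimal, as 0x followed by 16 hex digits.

0xA4FFE2E5285A38BB

Stored little-endian, the bytes at ascending addresses are A4 FF E2 E5 28 5A 38 BB.
Read back as big-endian, the last byte is least significant, giving 0xA4FFE2E5285A38BB.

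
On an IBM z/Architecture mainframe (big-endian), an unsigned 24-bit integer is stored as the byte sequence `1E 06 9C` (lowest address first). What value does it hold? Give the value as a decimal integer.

1967772

Big-endian: lowest address holds the most-significant byte.
The bytes are already most-significant first: 0x1E069C.
0x1E069C = 1967772.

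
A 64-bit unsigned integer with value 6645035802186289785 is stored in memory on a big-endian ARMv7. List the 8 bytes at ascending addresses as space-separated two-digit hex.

6645035802186289785 in hexadecimal, padded to 64 bits, is 0x5C37E8DAED111279.
Split into bytes (most-significant first): 5C 37 E8 DA ED 11 12 79.
Big-endian: lowest address holds the most-significant byte.
So the memory order matches the most-significant-first order: 5C 37 E8 DA ED 11 12 79.

5C 37 E8 DA ED 11 12 79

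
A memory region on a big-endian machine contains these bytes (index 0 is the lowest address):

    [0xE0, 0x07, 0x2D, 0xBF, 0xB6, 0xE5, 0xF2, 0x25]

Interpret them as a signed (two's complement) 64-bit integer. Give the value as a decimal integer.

Big-endian stores the most-significant byte at the lowest address.
The bytes are already most-significant first: 0xE0072DBFB6E5F225.
Top bit is set, so as a signed 64-bit value this is 0xE0072DBFB6E5F225 − 2^64 = -2303822382946192859.

-2303822382946192859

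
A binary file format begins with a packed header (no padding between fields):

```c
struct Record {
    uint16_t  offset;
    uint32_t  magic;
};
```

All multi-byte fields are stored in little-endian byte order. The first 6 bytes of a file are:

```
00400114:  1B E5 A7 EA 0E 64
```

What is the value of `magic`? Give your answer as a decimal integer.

`magic` follows `offset` (2 bytes), so it starts at byte offset 2 and occupies 4 bytes.
Bytes at offsets 2..5: A7 EA 0E 64.
Little-endian: lowest address holds the least-significant byte.
Reassemble most-significant byte first: 64 0E EA A7 → 0x640EEAA7.
0x640EEAA7 = 1678699175.

1678699175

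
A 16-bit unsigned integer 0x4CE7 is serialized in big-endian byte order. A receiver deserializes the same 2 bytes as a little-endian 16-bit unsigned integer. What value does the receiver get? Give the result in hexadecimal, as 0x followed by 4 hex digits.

Stored big-endian, the bytes at ascending addresses are 4C E7.
Read back as little-endian, the first byte is least significant, giving 0xE74C.

0xE74C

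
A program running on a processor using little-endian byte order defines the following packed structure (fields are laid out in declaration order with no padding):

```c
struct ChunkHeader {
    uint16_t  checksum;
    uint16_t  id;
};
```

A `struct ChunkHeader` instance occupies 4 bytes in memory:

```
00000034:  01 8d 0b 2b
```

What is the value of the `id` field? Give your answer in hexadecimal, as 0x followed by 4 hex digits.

`id` follows `checksum` (2 bytes), so it starts at byte offset 2 and occupies 2 bytes.
Bytes at offsets 2..3: 0B 2B.
Little-endian stores the least-significant byte at the lowest address.
Reassemble most-significant byte first: 2B 0B → 0x2B0B.

0x2B0B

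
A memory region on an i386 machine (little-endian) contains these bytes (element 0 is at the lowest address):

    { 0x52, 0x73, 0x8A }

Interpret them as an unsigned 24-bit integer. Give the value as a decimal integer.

Little-endian stores the least-significant byte at the lowest address.
Reassemble most-significant byte first: 8A 73 52 → 0x8A7352.
0x8A7352 = 9073490.

9073490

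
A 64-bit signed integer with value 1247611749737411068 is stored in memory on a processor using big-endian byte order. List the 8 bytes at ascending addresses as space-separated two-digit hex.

11 50 68 46 B8 B3 B1 FC

1247611749737411068 in hexadecimal, padded to 64 bits, is 0x11506846B8B3B1FC.
Split into bytes (most-significant first): 11 50 68 46 B8 B3 B1 FC.
In big-endian order the high byte comes first in memory.
So the memory order matches the most-significant-first order: 11 50 68 46 B8 B3 B1 FC.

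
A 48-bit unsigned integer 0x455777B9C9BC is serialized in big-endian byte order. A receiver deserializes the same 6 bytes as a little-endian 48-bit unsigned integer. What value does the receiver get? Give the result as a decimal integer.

207574586054469

Stored big-endian, the bytes at ascending addresses are 45 57 77 B9 C9 BC.
Read back as little-endian, the first byte is least significant, giving 0xBCC9B9775745.
0xBCC9B9775745 = 207574586054469.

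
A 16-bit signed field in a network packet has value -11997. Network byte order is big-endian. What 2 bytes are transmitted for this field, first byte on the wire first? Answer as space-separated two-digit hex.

D1 23

Two's complement of -11997 in 16 bits: 11997 = 0x2EDD; invert → 0xD122; add 1 → 0xD123.
Split into bytes (most-significant first): D1 23.
Big-endian stores the most-significant byte at the lowest address.
So the memory order matches the most-significant-first order: D1 23.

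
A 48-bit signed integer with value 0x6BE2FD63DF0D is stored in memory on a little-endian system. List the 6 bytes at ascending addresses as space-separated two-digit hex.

Split into bytes (most-significant first): 6B E2 FD 63 DF 0D.
Little-endian: lowest address holds the least-significant byte.
So at ascending addresses the bytes are 0D DF 63 FD E2 6B.

0D DF 63 FD E2 6B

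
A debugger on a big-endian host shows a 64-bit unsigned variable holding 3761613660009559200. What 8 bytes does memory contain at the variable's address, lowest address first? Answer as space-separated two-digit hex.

34 33 EF B1 A3 20 74 A0

3761613660009559200 in hexadecimal, padded to 64 bits, is 0x3433EFB1A32074A0.
Split into bytes (most-significant first): 34 33 EF B1 A3 20 74 A0.
Big-endian: lowest address holds the most-significant byte.
So the memory order matches the most-significant-first order: 34 33 EF B1 A3 20 74 A0.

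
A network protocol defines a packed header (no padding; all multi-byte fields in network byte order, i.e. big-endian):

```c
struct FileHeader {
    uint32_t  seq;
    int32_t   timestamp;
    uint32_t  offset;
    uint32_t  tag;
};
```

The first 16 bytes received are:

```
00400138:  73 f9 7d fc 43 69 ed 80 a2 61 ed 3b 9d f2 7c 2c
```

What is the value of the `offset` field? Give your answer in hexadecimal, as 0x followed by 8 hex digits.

`offset` follows `seq` (4 B), `timestamp` (4 B), so it starts at offset 4 + 4 = 8 and occupies 4 bytes.
Bytes at offsets 8..11: A2 61 ED 3B.
Big-endian stores the most-significant byte at the lowest address.
The bytes are already most-significant first: 0xA261ED3B.

0xA261ED3B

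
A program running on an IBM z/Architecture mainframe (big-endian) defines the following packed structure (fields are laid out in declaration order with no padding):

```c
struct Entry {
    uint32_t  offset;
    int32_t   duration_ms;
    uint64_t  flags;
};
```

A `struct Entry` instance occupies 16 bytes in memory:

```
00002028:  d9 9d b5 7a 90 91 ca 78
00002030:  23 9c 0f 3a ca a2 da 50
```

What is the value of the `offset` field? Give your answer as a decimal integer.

3650991482

`offset` is the first field, at byte offset 0, occupying 4 bytes.
Bytes at offsets 0..3: D9 9D B5 7A.
In big-endian order the high byte comes first in memory.
The bytes are already most-significant first: 0xD99DB57A.
0xD99DB57A = 3650991482.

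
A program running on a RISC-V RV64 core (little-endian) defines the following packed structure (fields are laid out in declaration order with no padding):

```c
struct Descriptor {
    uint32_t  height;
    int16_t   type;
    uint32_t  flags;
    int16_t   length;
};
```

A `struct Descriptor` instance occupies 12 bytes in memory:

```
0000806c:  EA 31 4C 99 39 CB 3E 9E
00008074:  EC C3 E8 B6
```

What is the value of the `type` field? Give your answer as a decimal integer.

-13511

`type` follows `height` (4 bytes), so it starts at byte offset 4 and occupies 2 bytes.
Bytes at offsets 4..5: 39 CB.
Little-endian stores the least-significant byte at the lowest address.
Reassemble most-significant byte first: CB 39 → 0xCB39.
Top bit is set, so as a signed 16-bit value this is 0xCB39 − 2^16 = -13511.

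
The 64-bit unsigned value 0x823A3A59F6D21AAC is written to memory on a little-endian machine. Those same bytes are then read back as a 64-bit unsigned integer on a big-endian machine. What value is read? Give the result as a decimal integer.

12401456479418858114

Stored little-endian, the bytes at ascending addresses are AC 1A D2 F6 59 3A 3A 82.
Read back as big-endian, the last byte is least significant, giving 0xAC1AD2F6593A3A82.
0xAC1AD2F6593A3A82 = 12401456479418858114.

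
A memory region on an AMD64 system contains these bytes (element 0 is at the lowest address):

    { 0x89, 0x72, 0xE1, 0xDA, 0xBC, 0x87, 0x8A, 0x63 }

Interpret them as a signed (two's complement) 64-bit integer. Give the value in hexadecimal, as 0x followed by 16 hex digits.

0x638A87BCDAE17289

Little-endian: lowest address holds the least-significant byte.
Reassemble most-significant byte first: 63 8A 87 BC DA E1 72 89 → 0x638A87BCDAE17289.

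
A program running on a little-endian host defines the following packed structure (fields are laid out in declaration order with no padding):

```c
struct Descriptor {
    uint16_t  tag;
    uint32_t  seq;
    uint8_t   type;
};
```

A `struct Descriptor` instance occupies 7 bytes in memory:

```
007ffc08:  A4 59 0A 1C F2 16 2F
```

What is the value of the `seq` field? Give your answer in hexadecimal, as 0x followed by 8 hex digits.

0x16F21C0A

`seq` follows `tag` (2 bytes), so it starts at byte offset 2 and occupies 4 bytes.
Bytes at offsets 2..5: 0A 1C F2 16.
Little-endian stores the least-significant byte at the lowest address.
Reassemble most-significant byte first: 16 F2 1C 0A → 0x16F21C0A.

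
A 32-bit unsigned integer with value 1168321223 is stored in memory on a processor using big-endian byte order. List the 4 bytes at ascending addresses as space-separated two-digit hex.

1168321223 in hexadecimal, padded to 32 bits, is 0x45A32AC7.
Split into bytes (most-significant first): 45 A3 2A C7.
Big-endian stores the most-significant byte at the lowest address.
So the memory order matches the most-significant-first order: 45 A3 2A C7.

45 A3 2A C7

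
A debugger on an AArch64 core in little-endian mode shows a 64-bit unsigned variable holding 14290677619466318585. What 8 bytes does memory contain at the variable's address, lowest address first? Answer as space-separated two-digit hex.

14290677619466318585 in hexadecimal, padded to 64 bits, is 0xC652AF9463EA32F9.
Split into bytes (most-significant first): C6 52 AF 94 63 EA 32 F9.
In little-endian order the low byte comes first in memory.
So at ascending addresses the bytes are F9 32 EA 63 94 AF 52 C6.

F9 32 EA 63 94 AF 52 C6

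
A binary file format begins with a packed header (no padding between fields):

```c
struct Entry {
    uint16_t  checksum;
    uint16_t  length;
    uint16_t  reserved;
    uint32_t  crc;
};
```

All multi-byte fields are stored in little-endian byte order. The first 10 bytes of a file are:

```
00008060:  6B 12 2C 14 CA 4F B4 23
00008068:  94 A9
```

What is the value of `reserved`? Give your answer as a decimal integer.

`reserved` follows `checksum` (2 B), `length` (2 B), so it starts at offset 2 + 2 = 4 and occupies 2 bytes.
Bytes at offsets 4..5: CA 4F.
In little-endian order the low byte comes first in memory.
Reassemble most-significant byte first: 4F CA → 0x4FCA.
0x4FCA = 20426.

20426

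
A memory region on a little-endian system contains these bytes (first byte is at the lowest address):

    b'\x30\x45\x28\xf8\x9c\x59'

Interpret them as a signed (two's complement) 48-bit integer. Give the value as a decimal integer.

In little-endian order the low byte comes first in memory.
Reassemble most-significant byte first: 59 9C F8 28 45 30 → 0x599CF8284530.
0x599CF8284530 = 98530713158960.

98530713158960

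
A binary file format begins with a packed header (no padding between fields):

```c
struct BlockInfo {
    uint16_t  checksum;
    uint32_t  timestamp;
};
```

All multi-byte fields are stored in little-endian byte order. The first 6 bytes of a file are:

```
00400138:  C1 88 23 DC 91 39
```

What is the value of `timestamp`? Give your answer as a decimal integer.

965860387

`timestamp` follows `checksum` (2 bytes), so it starts at byte offset 2 and occupies 4 bytes.
Bytes at offsets 2..5: 23 DC 91 39.
Little-endian: lowest address holds the least-significant byte.
Reassemble most-significant byte first: 39 91 DC 23 → 0x3991DC23.
0x3991DC23 = 965860387.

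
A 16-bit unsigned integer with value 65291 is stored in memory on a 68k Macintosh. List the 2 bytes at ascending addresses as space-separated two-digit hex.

FF 0B

65291 in hexadecimal, padded to 16 bits, is 0xFF0B.
Split into bytes (most-significant first): FF 0B.
Big-endian: lowest address holds the most-significant byte.
So the memory order matches the most-significant-first order: FF 0B.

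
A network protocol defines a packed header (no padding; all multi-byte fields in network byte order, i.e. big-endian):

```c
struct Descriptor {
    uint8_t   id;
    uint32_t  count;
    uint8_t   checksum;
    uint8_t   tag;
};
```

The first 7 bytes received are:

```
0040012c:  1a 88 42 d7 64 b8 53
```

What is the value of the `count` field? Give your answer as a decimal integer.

2286081892

`count` follows `id` (1 byte), so it starts at byte offset 1 and occupies 4 bytes.
Bytes at offsets 1..4: 88 42 D7 64.
In big-endian order the high byte comes first in memory.
The bytes are already most-significant first: 0x8842D764.
0x8842D764 = 2286081892.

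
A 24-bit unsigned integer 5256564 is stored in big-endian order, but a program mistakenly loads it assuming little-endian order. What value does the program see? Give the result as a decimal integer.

5256564 in 24-bit hexadecimal is 0x503574.
Stored big-endian, the bytes at ascending addresses are 50 35 74.
Read back as little-endian, the first byte is least significant, giving 0x743550.
0x743550 = 7615824.

7615824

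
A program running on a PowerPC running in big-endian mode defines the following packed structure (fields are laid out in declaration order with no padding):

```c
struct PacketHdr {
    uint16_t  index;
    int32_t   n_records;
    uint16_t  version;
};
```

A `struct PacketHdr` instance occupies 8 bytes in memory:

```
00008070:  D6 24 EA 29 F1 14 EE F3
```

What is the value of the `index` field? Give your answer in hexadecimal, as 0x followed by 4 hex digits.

`index` is the first field, at byte offset 0, occupying 2 bytes.
Bytes at offsets 0..1: D6 24.
Big-endian stores the most-significant byte at the lowest address.
The bytes are already most-significant first: 0xD624.

0xD624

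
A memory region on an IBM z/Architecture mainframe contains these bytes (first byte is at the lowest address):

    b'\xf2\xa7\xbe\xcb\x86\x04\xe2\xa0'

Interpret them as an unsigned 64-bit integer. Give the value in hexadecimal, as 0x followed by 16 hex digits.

Big-endian stores the most-significant byte at the lowest address.
The bytes are already most-significant first: 0xF2A7BECB8604E2A0.

0xF2A7BECB8604E2A0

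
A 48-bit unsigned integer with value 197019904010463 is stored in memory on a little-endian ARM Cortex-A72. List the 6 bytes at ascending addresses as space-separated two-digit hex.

197019904010463 in hexadecimal, padded to 48 bits, is 0xB330456468DF.
Split into bytes (most-significant first): B3 30 45 64 68 DF.
In little-endian order the low byte comes first in memory.
So at ascending addresses the bytes are DF 68 64 45 30 B3.

DF 68 64 45 30 B3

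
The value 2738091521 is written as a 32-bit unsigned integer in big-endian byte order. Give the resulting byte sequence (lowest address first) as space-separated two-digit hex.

A3 33 F6 01

2738091521 in hexadecimal, padded to 32 bits, is 0xA333F601.
Split into bytes (most-significant first): A3 33 F6 01.
Big-endian: lowest address holds the most-significant byte.
So the memory order matches the most-significant-first order: A3 33 F6 01.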